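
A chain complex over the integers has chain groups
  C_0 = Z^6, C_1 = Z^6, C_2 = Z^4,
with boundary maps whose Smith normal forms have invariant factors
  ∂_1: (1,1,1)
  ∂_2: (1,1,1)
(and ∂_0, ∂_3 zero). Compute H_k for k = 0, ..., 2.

H_0: b_0 = 6 − 0 − 3 = 3; torsion from ∂_1 factors > 1: none. So H_0 = Z^3.
H_1: b_1 = 6 − 3 − 3 = 0; torsion from ∂_2 factors > 1: none. So H_1 = 0.
H_2: b_2 = 4 − 3 − 0 = 1; torsion from ∂_3 factors > 1: none. So H_2 = Z.

H_0 = Z^3,  H_1 = 0,  H_2 = Z.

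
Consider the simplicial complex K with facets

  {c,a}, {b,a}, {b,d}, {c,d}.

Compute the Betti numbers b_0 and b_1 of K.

We work with the vertex ordering a < b < c < d. The simplices of K, each written with vertices in increasing order, are:

  0-simplices (4): a, b, c, d
  1-simplices (4): ab, ac, bd, cd

Hence C_0 ≅ Z^4, C_1 ≅ Z^4.

Boundary ∂_1: C_1 → C_0 sends each edge [p,q] (with p < q) to q − p. For instance
  ∂ab = b − a.
As a 4×4 matrix over Z this has rank 3, with invariant factors (1,1,1).

Computing H_k = (kernel of ∂_k) / (image of ∂_{k+1}):

  H_0: rank C_0 − rank ∂_1 = 4 − 3 = 1, and the invariant factors of ∂_1 are all 1, so H_0 ≅ Z.
  H_1: rank ker ∂_1 − rank ∂_2 = (4 − 3) − 0 = 1, and there is no ∂_2, so H_1 ≅ Z.

Hence the Betti numbers are b_0 = 1, b_1 = 1.

b_0 = 1, b_1 = 1.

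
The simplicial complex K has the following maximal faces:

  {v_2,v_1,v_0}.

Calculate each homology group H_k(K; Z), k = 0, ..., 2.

H_0 ≅ Z,  H_1 = 0,  H_2 = 0.

Order the vertices as v_0 < v_1 < v_2. Listing each simplex with vertices in this order, K has dimension 2 with simplices:

  0-simplices (3): [v_0], [v_1], [v_2]
  1-simplices (3): [v_0,v_1], [v_0,v_2], [v_1,v_2]
  2-simplices (1): [v_0,v_1,v_2]

so the chain groups are C_0 ≅ Z^3, C_1 ≅ Z^3, C_2 ≅ Z^1.

The boundary map ∂_1: C_1 → C_0 sends each edge [p,q] (with p < q) to q − p. For instance
  ∂[v_1,v_2] = [v_2] − [v_1].
The resulting 3×3 matrix has rank 2, and its Smith normal form has invariant factors (1,1).

∂_2: C_2 → C_1 acts by ∂[p,q,r] = [q,r] − [p,r] + [p,q]. For instance
  ∂[v_0,v_1,v_2] = [v_1,v_2] − [v_0,v_2] + [v_0,v_1].
This gives a 3×1 integer matrix of rank 1; reducing to Smith normal form yields diagonal entries (1).

Now H_k = ker ∂_k / im ∂_{k+1}, so:

  H_0: rank C_0 − rank ∂_1 = 3 − 2 = 1, and the invariant factors of ∂_1 are all 1, so H_0 ≅ Z.
  H_1: rank ker ∂_1 − rank ∂_2 = (3 − 2) − 1 = 0, and the invariant factors of ∂_2 are all 1, so H_1 ≅ 0.
  H_2: rank ker ∂_2 − rank ∂_3 = (1 − 1) − 0 = 0, and there is no ∂_3, so H_2 ≅ 0.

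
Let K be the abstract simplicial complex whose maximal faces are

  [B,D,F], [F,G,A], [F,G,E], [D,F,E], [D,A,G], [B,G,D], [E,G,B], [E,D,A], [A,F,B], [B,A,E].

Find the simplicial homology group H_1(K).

Fix the vertex order A < B < D < E < F < G and write every simplex with vertices in increasing order. Then dim K = 2 and the simplices of K are:

  0-simplices (6): A, B, D, E, F, G
  1-simplices (15): AB, AD, AE, AF, AG, BD, BE, BF, BG, DE, DF, DG, EF, EG, FG
  2-simplices (10): ABE, ABF, ADE, ADG, AFG, BDF, BDG, BEG, DEF, EFG

so the chain groups are C_0 ≅ Z^6, C_1 ≅ Z^15, C_2 ≅ Z^10.

∂_1: C_1 → C_0 maps an edge to its endpoints' difference, ∂[p,q] = q − p. For instance
  ∂BF = F − B.
This gives a 6×15 integer matrix of rank 5; reducing to Smith normal form yields diagonal entries (1,1,1,1,1).

Boundary ∂_2: C_2 → C_1 sends each 2-simplex [p,q,r] to [q,r] − [p,r] + [p,q]. For instance
  ∂AFG = FG − AG + AF,
  ∂BDF = DF − BF + BD.
The resulting 15×10 matrix has rank 10, and its Smith normal form has invariant factors (1,1,1,1,1,1,1,1,1,2).

Now H_k = ker ∂_k / im ∂_{k+1}, so:

  H_1: rank ker ∂_1 − rank ∂_2 = (15 − 5) − 10 = 0, and ∂_2 has invariant factor 2 > 1, so H_1 = Z_2.

(K is a triangulation of the real projective plane RP^2.)

H_1 = Z_2.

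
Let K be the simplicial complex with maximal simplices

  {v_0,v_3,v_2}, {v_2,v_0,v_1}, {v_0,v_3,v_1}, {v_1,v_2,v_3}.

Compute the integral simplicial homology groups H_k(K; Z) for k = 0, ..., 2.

Take the total order v_0 < v_1 < v_2 < v_3 on the vertex set. Then K (dimension 2) consists of the simplices:

  0-simplices (4): [v_0], [v_1], [v_2], [v_3]
  1-simplices (6): [v_0,v_1], [v_0,v_2], [v_0,v_3], [v_1,v_2], [v_1,v_3], [v_2,v_3]
  2-simplices (4): [v_0,v_1,v_2], [v_0,v_1,v_3], [v_0,v_2,v_3], [v_1,v_2,v_3]

giving chain groups C_0 ≅ Z^4, C_1 ≅ Z^6, C_2 ≅ Z^4.

Boundary ∂_1: C_1 → C_0 is given by ∂[p,q] = [q] − [p]. For instance
  ∂[v_1,v_3] = [v_3] − [v_1].
The resulting 4×6 matrix has rank 3, and its Smith normal form has invariant factors (1,1,1).

∂_2: C_2 → C_1 maps a triangle to the signed sum of its edges. For instance
  ∂[v_0,v_1,v_2] = [v_1,v_2] − [v_0,v_2] + [v_0,v_1],
  ∂[v_0,v_1,v_3] = [v_1,v_3] − [v_0,v_3] + [v_0,v_1].
The 6×4 boundary matrix has rank 3 and Smith normal form diag(1,1,1).

Computing H_k = (kernel of ∂_k) / (image of ∂_{k+1}):

  H_0: rank C_0 − rank ∂_1 = 4 − 3 = 1, and the invariant factors of ∂_1 are all 1, so H_0 ≅ Z.
  H_1: rank ker ∂_1 − rank ∂_2 = (6 − 3) − 3 = 0, and the invariant factors of ∂_2 are all 1, so H_1 ≅ 0.
  H_2: rank ker ∂_2 − rank ∂_3 = (4 − 3) − 0 = 1, and there is no ∂_3, so H_2 ≅ Z.

H_0 ≅ Z,  H_1 = 0,  H_2 ≅ Z.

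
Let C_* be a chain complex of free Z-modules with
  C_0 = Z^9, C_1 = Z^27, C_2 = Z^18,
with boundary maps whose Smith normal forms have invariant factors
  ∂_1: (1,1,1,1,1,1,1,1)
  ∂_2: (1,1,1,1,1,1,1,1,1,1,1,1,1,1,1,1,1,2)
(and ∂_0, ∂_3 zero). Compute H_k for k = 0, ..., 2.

H_0: b_0 = 9 − 0 − 8 = 1; torsion from ∂_1 factors > 1: none. So H_0 = Z.
H_1: b_1 = 27 − 8 − 18 = 1; torsion from ∂_2 factors > 1: [2]. So H_1 = Z ⊕ Z/2.
H_2: b_2 = 18 − 18 − 0 = 0; torsion from ∂_3 factors > 1: none. So H_2 = 0.

H_0 = Z,  H_1 = Z ⊕ Z/2,  H_2 = 0.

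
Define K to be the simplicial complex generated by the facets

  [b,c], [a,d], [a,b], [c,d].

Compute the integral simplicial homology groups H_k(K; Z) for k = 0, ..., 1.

H_0 = Z,  H_1 = Z.

Order the vertices as a < b < c < d. Listing each simplex with vertices in this order, K has dimension 1 with simplices:

  0-simplices (4): a, b, c, d
  1-simplices (4): ab, ad, bc, cd

so the chain groups are C_0 ≅ Z^4, C_1 ≅ Z^4.

∂_1: C_1 → C_0 sends each edge [p,q] (with p < q) to q − p.
This gives a 4×4 integer matrix of rank 3; reducing to Smith normal form yields diagonal entries (1,1,1).

Reading off H_k = ker ∂_k / im ∂_{k+1}:

  H_0: rank C_0 − rank ∂_1 = 4 − 3 = 1, and the invariant factors of ∂_1 are all 1, so H_0 ≅ Z.
  H_1: rank ker ∂_1 − rank ∂_2 = (4 − 3) − 0 = 1, and there is no ∂_2, so H_1 ≅ Z.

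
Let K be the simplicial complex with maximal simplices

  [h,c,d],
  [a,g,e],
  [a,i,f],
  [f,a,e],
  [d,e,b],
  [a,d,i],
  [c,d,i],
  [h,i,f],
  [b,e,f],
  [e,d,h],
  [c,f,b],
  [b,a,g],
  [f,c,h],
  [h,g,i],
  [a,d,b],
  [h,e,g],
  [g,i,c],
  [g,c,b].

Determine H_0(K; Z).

H_0 ≅ Z.

We work with the vertex ordering a < b < c < d < e < f < g < h < i. The simplices of K, each written with vertices in increasing order, are:

  0-simplices (9): a, b, c, d, e, f, g, h, i
  1-simplices (27): ab, ad, ae, af, ag, ai, bc, bd, be, bf, bg, cd, cf, cg, ch, ci, de, dh, di, ef, eg, eh, fh, fi, gh, gi, hi
  2-simplices (18): abd, abg, adi, aef, aeg, afi, bcf, bcg, bde, bef, cdh, cdi, cfh, cgi, deh, egh, fhi, ghi

so the chain groups are C_0 ≅ Z^9, C_1 ≅ Z^27, C_2 ≅ Z^18.

The boundary map ∂_1: C_1 → C_0 maps an edge to its endpoints' difference, ∂[p,q] = q − p. For instance
  ∂af = f − a.
As a 9×27 matrix over Z this has rank 8, with invariant factors (1,1,1,1,1,1,1,1).

The boundary map ∂_2: C_2 → C_1 sends each 2-simplex [p,q,r] to [q,r] − [p,r] + [p,q]. For instance
  ∂bde = de − be + bd,
  ∂abd = bd − ad + ab.
The resulting 27×18 matrix has rank 18, and its Smith normal form has invariant factors (1,1,1,1,1,1,1,1,1,1,1,1,1,1,1,1,1,2).

From H_k ≅ ker(∂_k) / im(∂_{k+1}) we obtain:

  H_0: rank C_0 − rank ∂_1 = 9 − 8 = 1, and the invariant factors of ∂_1 are all 1, so H_0 = Z.

(K is a triangulation of the Klein bottle.)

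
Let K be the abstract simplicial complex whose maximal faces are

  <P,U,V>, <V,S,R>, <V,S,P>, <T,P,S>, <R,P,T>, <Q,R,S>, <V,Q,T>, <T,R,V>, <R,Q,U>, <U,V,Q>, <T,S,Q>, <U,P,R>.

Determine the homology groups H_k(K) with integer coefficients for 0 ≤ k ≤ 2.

We work with the vertex ordering P < Q < R < S < T < U < V. The simplices of K, each written with vertices in increasing order, are:

  0-simplices (7): P, Q, R, S, T, U, V
  1-simplices (18): PR, PS, PT, PU, PV, QR, QS, QT, QU, QV, RS, RT, RU, RV, ST, SV, TV, UV
  2-simplices (12): PRT, PRU, PST, PSV, PUV, QRS, QRU, QST, QTV, QUV, RSV, RTV

giving chain groups C_0 ≅ Z^7, C_1 ≅ Z^18, C_2 ≅ Z^12.

Boundary ∂_1: C_1 → C_0 is given by ∂[p,q] = [q] − [p].
The resulting 7×18 matrix has rank 6, and its Smith normal form has invariant factors (1,1,1,1,1,1).

Boundary ∂_2: C_2 → C_1 acts by ∂[p,q,r] = [q,r] − [p,r] + [p,q]. For instance
  ∂RSV = SV − RV + RS,
  ∂PRU = RU − PU + PR.
The 18×12 boundary matrix has rank 12 and Smith normal form diag(1,1,1,1,1,1,1,1,1,1,1,2).

Now H_k = ker ∂_k / im ∂_{k+1}, so:

  H_0: rank C_0 − rank ∂_1 = 7 − 6 = 1, and the invariant factors of ∂_1 are all 1, so H_0 ≅ Z.
  H_1: rank ker ∂_1 − rank ∂_2 = (18 − 6) − 12 = 0, and ∂_2 has invariant factor 2 > 1, so H_1 ≅ Z/2.
  H_2: rank ker ∂_2 − rank ∂_3 = (12 − 12) − 0 = 0, and there is no ∂_3, so H_2 ≅ 0.

(K is a triangulation of the real projective plane RP^2.)

H_0 ≅ Z,  H_1 ≅ Z/2,  H_2 = 0.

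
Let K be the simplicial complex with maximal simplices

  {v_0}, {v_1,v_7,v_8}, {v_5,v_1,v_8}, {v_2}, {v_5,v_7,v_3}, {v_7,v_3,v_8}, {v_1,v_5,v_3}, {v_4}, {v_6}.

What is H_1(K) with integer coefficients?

Order the vertices as v_0 < v_1 < v_2 < v_3 < v_4 < v_5 < v_6 < v_7 < v_8. Listing each simplex with vertices in this order, K has dimension 2 with simplices:

  0-simplices (9): [v_0], [v_1], [v_2], [v_3], [v_4], [v_5], [v_6], [v_7], [v_8]
  1-simplices (10): [v_1,v_3], [v_1,v_5], [v_1,v_7], [v_1,v_8], [v_3,v_5], [v_3,v_7], [v_3,v_8], [v_5,v_7], [v_5,v_8], [v_7,v_8]
  2-simplices (5): [v_1,v_3,v_5], [v_1,v_5,v_8], [v_1,v_7,v_8], [v_3,v_5,v_7], [v_3,v_7,v_8]

so the chain groups are C_0 ≅ Z^9, C_1 ≅ Z^10, C_2 ≅ Z^5.

Boundary ∂_1: C_1 → C_0 sends each edge [p,q] (with p < q) to q − p.
As a 9×10 matrix over Z this has rank 4, with invariant factors (1,1,1,1).

Boundary ∂_2: C_2 → C_1 sends each 2-simplex [p,q,r] to [q,r] − [p,r] + [p,q]. For instance
  ∂[v_3,v_7,v_8] = [v_7,v_8] − [v_3,v_8] + [v_3,v_7],
  ∂[v_1,v_7,v_8] = [v_7,v_8] − [v_1,v_8] + [v_1,v_7].
The 10×5 boundary matrix has rank 5 and Smith normal form diag(1,1,1,1,1).

Computing H_k = (kernel of ∂_k) / (image of ∂_{k+1}):

  H_1: rank ker ∂_1 − rank ∂_2 = (10 − 4) − 5 = 1, and the invariant factors of ∂_2 are all 1, so H_1 ≅ Z.

(K is a triangulation of the disjoint union of a set of 4 points and the Möbius band.)

H_1 = Z.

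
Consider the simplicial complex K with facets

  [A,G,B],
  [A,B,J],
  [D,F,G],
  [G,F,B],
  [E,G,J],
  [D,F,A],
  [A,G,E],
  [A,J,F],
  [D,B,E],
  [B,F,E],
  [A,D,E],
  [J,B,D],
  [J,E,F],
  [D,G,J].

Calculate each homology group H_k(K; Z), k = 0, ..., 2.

Take the total order A < B < D < E < F < G < J on the vertex set. Then K (dimension 2) consists of the simplices:

  0-simplices (7): A, B, D, E, F, G, J
  1-simplices (21): AB, AD, AE, AF, AG, AJ, BD, BE, BF, BG, BJ, DE, DF, DG, DJ, EF, EG, EJ, FG, FJ, GJ
  2-simplices (14): ABG, ABJ, ADE, ADF, AEG, AFJ, BDE, BDJ, BEF, BFG, DFG, DGJ, EFJ, EGJ

giving chain groups C_0 ≅ Z^7, C_1 ≅ Z^21, C_2 ≅ Z^14.

The boundary map ∂_1: C_1 → C_0 maps an edge to its endpoints' difference, ∂[p,q] = q − p. For instance
  ∂AF = F − A.
The 7×21 boundary matrix has rank 6 and Smith normal form diag(1,1,1,1,1,1).

Boundary ∂_2: C_2 → C_1 acts by ∂[p,q,r] = [q,r] − [p,r] + [p,q]. For instance
  ∂BDE = DE − BE + BD,
  ∂EFJ = FJ − EJ + EF.
The 21×14 boundary matrix has rank 13 and Smith normal form diag(1,1,1,1,1,1,1,1,1,1,1,1,1).

Computing H_k = (kernel of ∂_k) / (image of ∂_{k+1}):

  H_0: rank C_0 − rank ∂_1 = 7 − 6 = 1, and the invariant factors of ∂_1 are all 1, so H_0 ≅ Z.
  H_1: rank ker ∂_1 − rank ∂_2 = (21 − 6) − 13 = 2, and the invariant factors of ∂_2 are all 1, so H_1 ≅ Z^2.
  H_2: rank ker ∂_2 − rank ∂_3 = (14 − 13) − 0 = 1, and there is no ∂_3, so H_2 ≅ Z.

As a check, the Euler characteristic is 7 − 21 + 14 = 0, which agrees with 1 − 2 + 1 = 0.

H_0 ≅ Z,  H_1 ≅ Z^2,  H_2 ≅ Z.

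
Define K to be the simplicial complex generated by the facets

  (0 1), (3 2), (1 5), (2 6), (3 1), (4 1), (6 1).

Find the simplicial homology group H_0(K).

Fix the vertex order 0 < 1 < 2 < 3 < 4 < 5 < 6 and write every simplex with vertices in increasing order. Then dim K = 1 and the simplices of K are:

  0-simplices (7): [0], [1], [2], [3], [4], [5], [6]
  1-simplices (7): [0,1], [1,3], [1,4], [1,5], [1,6], [2,3], [2,6]

so the chain groups are C_0 ≅ Z^7, C_1 ≅ Z^7.

The boundary map ∂_1: C_1 → C_0 maps an edge to its endpoints' difference, ∂[p,q] = q − p.
The resulting 7×7 matrix has rank 6, and its Smith normal form has invariant factors (1,1,1,1,1,1).

Reading off H_k = ker ∂_k / im ∂_{k+1}:

  H_0: rank C_0 − rank ∂_1 = 7 − 6 = 1, and the invariant factors of ∂_1 are all 1, so H_0 = Z.

H_0 ≅ Z.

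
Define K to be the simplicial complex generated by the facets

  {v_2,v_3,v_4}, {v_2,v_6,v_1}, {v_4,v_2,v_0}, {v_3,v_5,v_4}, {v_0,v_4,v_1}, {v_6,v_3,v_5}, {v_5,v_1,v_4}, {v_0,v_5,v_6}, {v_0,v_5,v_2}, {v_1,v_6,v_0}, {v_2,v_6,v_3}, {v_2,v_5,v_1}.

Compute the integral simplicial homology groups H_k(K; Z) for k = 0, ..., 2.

Take the total order v_0 < v_1 < v_2 < v_3 < v_4 < v_5 < v_6 on the vertex set. Then K (dimension 2) consists of the simplices:

  0-simplices (7): [v_0], [v_1], [v_2], [v_3], [v_4], [v_5], [v_6]
  1-simplices (18): (18 of them)
  2-simplices (12): (12 of them)

Hence C_0 ≅ Z^7, C_1 ≅ Z^18, C_2 ≅ Z^12.

Boundary ∂_1: C_1 → C_0 maps an edge to its endpoints' difference, ∂[p,q] = q − p. For instance
  ∂[v_0,v_2] = [v_2] − [v_0].
As a 7×18 matrix over Z this has rank 6, with invariant factors (1,1,1,1,1,1).

Boundary ∂_2: C_2 → C_1 acts by ∂[p,q,r] = [q,r] − [p,r] + [p,q]. For instance
  ∂[v_1,v_2,v_6] = [v_2,v_6] − [v_1,v_6] + [v_1,v_2],
  ∂[v_1,v_4,v_5] = [v_4,v_5] − [v_1,v_5] + [v_1,v_4].
As a 18×12 matrix over Z this has rank 12, with invariant factors (1,1,1,1,1,1,1,1,1,1,1,2).

Reading off H_k = ker ∂_k / im ∂_{k+1}:

  H_0: rank C_0 − rank ∂_1 = 7 − 6 = 1, and the invariant factors of ∂_1 are all 1, so H_0 ≅ Z.
  H_1: rank ker ∂_1 − rank ∂_2 = (18 − 6) − 12 = 0, and ∂_2 has invariant factor 2 > 1, so H_1 ≅ Z/2Z.
  H_2: rank ker ∂_2 − rank ∂_3 = (12 − 12) − 0 = 0, and there is no ∂_3, so H_2 ≅ 0.

As a check, the Euler characteristic is 7 − 18 + 12 = 1, which agrees with 1 − 0 + 0 = 1.

H_0 ≅ Z,  H_1 ≅ Z/2Z,  H_2 = 0.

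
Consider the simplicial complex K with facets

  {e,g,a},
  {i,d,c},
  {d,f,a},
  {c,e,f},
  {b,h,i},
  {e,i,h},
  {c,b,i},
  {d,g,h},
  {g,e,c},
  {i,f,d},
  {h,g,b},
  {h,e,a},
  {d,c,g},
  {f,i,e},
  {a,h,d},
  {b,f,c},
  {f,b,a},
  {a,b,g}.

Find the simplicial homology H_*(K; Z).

H_0 = Z,  H_1 = Z ⊕ Z/2Z,  H_2 = 0.

We work with the vertex ordering a < b < c < d < e < f < g < h < i. The simplices of K, each written with vertices in increasing order, are:

  0-simplices (9): a, b, c, d, e, f, g, h, i
  1-simplices (27): ab, ad, ae, af, ag, ah, bc, bf, bg, bh, bi, cd, ce, cf, cg, ci, df, dg, dh, di, ef, eg, eh, ei, fi, gh, hi
  2-simplices (18): abf, abg, adf, adh, aeg, aeh, bcf, bci, bgh, bhi, cdg, cdi, cef, ceg, dfi, dgh, efi, ehi

Hence C_0 ≅ Z^9, C_1 ≅ Z^27, C_2 ≅ Z^18.

The boundary map ∂_1: C_1 → C_0 maps an edge to its endpoints' difference, ∂[p,q] = q − p.
This gives a 9×27 integer matrix of rank 8; reducing to Smith normal form yields diagonal entries (1,1,1,1,1,1,1,1).

Boundary ∂_2: C_2 → C_1 acts by ∂[p,q,r] = [q,r] − [p,r] + [p,q]. For instance
  ∂bgh = gh − bh + bg,
  ∂adh = dh − ah + ad.
The resulting 27×18 matrix has rank 18, and its Smith normal form has invariant factors (1,1,1,1,1,1,1,1,1,1,1,1,1,1,1,1,1,2).

Computing H_k = (kernel of ∂_k) / (image of ∂_{k+1}):

  H_0: rank C_0 − rank ∂_1 = 9 − 8 = 1, and the invariant factors of ∂_1 are all 1, so H_0 ≅ Z.
  H_1: rank ker ∂_1 − rank ∂_2 = (27 − 8) − 18 = 1, and ∂_2 has invariant factor 2 > 1, so H_1 ≅ Z ⊕ Z/2Z.
  H_2: rank ker ∂_2 − rank ∂_3 = (18 − 18) − 0 = 0, and there is no ∂_3, so H_2 ≅ 0.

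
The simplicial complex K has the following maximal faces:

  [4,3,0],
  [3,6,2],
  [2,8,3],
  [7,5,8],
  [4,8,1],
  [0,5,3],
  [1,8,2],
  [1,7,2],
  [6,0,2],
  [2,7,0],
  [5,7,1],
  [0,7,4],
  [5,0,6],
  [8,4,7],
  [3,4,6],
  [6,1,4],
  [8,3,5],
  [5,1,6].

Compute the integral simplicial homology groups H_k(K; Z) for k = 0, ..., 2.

K has 9 vertices, 27 edges, 18 triangles.
rank ∂_0 = 0, rank ∂_1 = 8 ⇒ b_0 = 9 − 0 − 8 = 1; all invariant factors of ∂_1 are 1 so no torsion. So H_0 = Z.
rank ∂_1 = 8, rank ∂_2 = 18 ⇒ b_1 = 27 − 8 − 18 = 1; ∂_2 has invariant factor(s) [2] giving torsion. So H_1 = Z ⊕ Z/2.
rank ∂_2 = 18, rank ∂_3 = 0 ⇒ b_2 = 18 − 18 − 0 = 0. So H_2 = 0.

H_0 ≅ Z,  H_1 ≅ Z ⊕ Z/2,  H_2 = 0.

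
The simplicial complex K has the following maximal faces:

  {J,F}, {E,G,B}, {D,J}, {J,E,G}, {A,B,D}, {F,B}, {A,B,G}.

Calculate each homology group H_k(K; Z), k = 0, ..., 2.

We work with the vertex ordering A < B < D < E < F < G < J. The simplices of K, each written with vertices in increasing order, are:

  0-simplices (7): A, B, D, E, F, G, J
  1-simplices (12): AB, AD, AG, BD, BE, BF, BG, DJ, EG, EJ, FJ, GJ
  2-simplices (4): ABD, ABG, BEG, EGJ

Hence C_0 ≅ Z^7, C_1 ≅ Z^12, C_2 ≅ Z^4.

∂_1: C_1 → C_0 maps an edge to its endpoints' difference, ∂[p,q] = q − p. For instance
  ∂FJ = J − F.
The 7×12 boundary matrix has rank 6 and Smith normal form diag(1,1,1,1,1,1).

∂_2: C_2 → C_1 sends each 2-simplex [p,q,r] to [q,r] − [p,r] + [p,q]. For instance
  ∂EGJ = GJ − EJ + EG,
  ∂BEG = EG − BG + BE.
The resulting 12×4 matrix has rank 4, and its Smith normal form has invariant factors (1,1,1,1).

From H_k ≅ ker(∂_k) / im(∂_{k+1}) we obtain:

  H_0: rank C_0 − rank ∂_1 = 7 − 6 = 1, and the invariant factors of ∂_1 are all 1, so H_0 = Z.
  H_1: rank ker ∂_1 − rank ∂_2 = (12 − 6) − 4 = 2, and the invariant factors of ∂_2 are all 1, so H_1 = Z^2.
  H_2: rank ker ∂_2 − rank ∂_3 = (4 − 4) − 0 = 0, and there is no ∂_3, so H_2 = 0.

As a check, the Euler characteristic is 7 − 12 + 4 = -1, which agrees with 1 − 2 + 0 = -1.

H_0 ≅ Z,  H_1 ≅ Z^2,  H_2 = 0.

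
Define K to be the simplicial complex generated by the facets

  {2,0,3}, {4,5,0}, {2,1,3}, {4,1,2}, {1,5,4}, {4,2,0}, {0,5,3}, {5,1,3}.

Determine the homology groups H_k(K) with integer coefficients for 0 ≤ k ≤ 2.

Order the vertices as 0 < 1 < 2 < 3 < 4 < 5. Listing each simplex with vertices in this order, K has dimension 2 with simplices:

  0-simplices (6): [0], [1], [2], [3], [4], [5]
  1-simplices (12): [0,2], [0,3], [0,4], [0,5], [1,2], [1,3], [1,4], [1,5], [2,3], [2,4], [3,5], [4,5]
  2-simplices (8): [0,2,3], [0,2,4], [0,3,5], [0,4,5], [1,2,3], [1,2,4], [1,3,5], [1,4,5]

giving chain groups C_0 ≅ Z^6, C_1 ≅ Z^12, C_2 ≅ Z^8.

The boundary map ∂_1: C_1 → C_0 is given by ∂[p,q] = [q] − [p]. For instance
  ∂[0,3] = [3] − [0].
This gives a 6×12 integer matrix of rank 5; reducing to Smith normal form yields diagonal entries (1,1,1,1,1).

The boundary map ∂_2: C_2 → C_1 maps a triangle to the signed sum of its edges. For instance
  ∂[0,2,4] = [2,4] − [0,4] + [0,2],
  ∂[0,4,5] = [4,5] − [0,5] + [0,4].
This gives a 12×8 integer matrix of rank 7; reducing to Smith normal form yields diagonal entries (1,1,1,1,1,1,1).

Now H_k = ker ∂_k / im ∂_{k+1}, so:

  H_0: rank C_0 − rank ∂_1 = 6 − 5 = 1, and the invariant factors of ∂_1 are all 1, so H_0 ≅ Z.
  H_1: rank ker ∂_1 − rank ∂_2 = (12 − 5) − 7 = 0, and the invariant factors of ∂_2 are all 1, so H_1 ≅ 0.
  H_2: rank ker ∂_2 − rank ∂_3 = (8 − 7) − 0 = 1, and there is no ∂_3, so H_2 ≅ Z.

(K is a triangulation of the 2-sphere S^2.)

H_0 ≅ Z,  H_1 = 0,  H_2 ≅ Z.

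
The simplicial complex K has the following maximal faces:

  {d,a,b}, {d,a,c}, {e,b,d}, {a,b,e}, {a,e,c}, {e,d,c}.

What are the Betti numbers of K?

Fix the vertex order a < b < c < d < e and write every simplex with vertices in increasing order. Then dim K = 2 and the simplices of K are:

  0-simplices (5): a, b, c, d, e
  1-simplices (9): ab, ac, ad, ae, bd, be, cd, ce, de
  2-simplices (6): abd, abe, acd, ace, bde, cde

giving chain groups C_0 ≅ Z^5, C_1 ≅ Z^9, C_2 ≅ Z^6.

Boundary ∂_1: C_1 → C_0 maps an edge to its endpoints' difference, ∂[p,q] = q − p. For instance
  ∂ce = e − c.
The resulting 5×9 matrix has rank 4, and its Smith normal form has invariant factors (1,1,1,1).

∂_2: C_2 → C_1 acts by ∂[p,q,r] = [q,r] − [p,r] + [p,q]. For instance
  ∂abe = be − ae + ab,
  ∂cde = de − ce + cd.
The 9×6 boundary matrix has rank 5 and Smith normal form diag(1,1,1,1,1).

Computing H_k = (kernel of ∂_k) / (image of ∂_{k+1}):

  H_0: rank C_0 − rank ∂_1 = 5 − 4 = 1, and the invariant factors of ∂_1 are all 1, so H_0 = Z.
  H_1: rank ker ∂_1 − rank ∂_2 = (9 − 4) − 5 = 0, and the invariant factors of ∂_2 are all 1, so H_1 = 0.
  H_2: rank ker ∂_2 − rank ∂_3 = (6 − 5) − 0 = 1, and there is no ∂_3, so H_2 = Z.

As a check, the Euler characteristic is 5 − 9 + 6 = 2, which agrees with 1 − 0 + 1 = 2.

Hence the Betti numbers are b_0 = 1, b_1 = 0, b_2 = 1.

b_0 = 1, b_1 = 0, b_2 = 1.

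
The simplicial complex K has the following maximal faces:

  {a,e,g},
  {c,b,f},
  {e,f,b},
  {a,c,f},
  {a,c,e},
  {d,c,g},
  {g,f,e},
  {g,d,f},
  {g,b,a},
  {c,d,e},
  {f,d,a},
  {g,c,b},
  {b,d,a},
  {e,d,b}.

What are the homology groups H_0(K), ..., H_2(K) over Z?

Take the total order a < b < c < d < e < f < g on the vertex set. Then K (dimension 2) consists of the simplices:

  0-simplices (7): a, b, c, d, e, f, g
  1-simplices (21): ab, ac, ad, ae, af, ag, bc, bd, be, bf, bg, cd, ce, cf, cg, de, df, dg, ef, eg, fg
  2-simplices (14): abd, abg, ace, acf, adf, aeg, bcf, bcg, bde, bef, cde, cdg, dfg, efg

giving chain groups C_0 ≅ Z^7, C_1 ≅ Z^21, C_2 ≅ Z^14.

The boundary map ∂_1: C_1 → C_0 sends each edge [p,q] (with p < q) to q − p. For instance
  ∂bd = d − b.
As a 7×21 matrix over Z this has rank 6, with invariant factors (1,1,1,1,1,1).

Boundary ∂_2: C_2 → C_1 maps a triangle to the signed sum of its edges. For instance
  ∂cde = de − ce + cd,
  ∂bef = ef − bf + be.
The 21×14 boundary matrix has rank 13 and Smith normal form diag(1,1,1,1,1,1,1,1,1,1,1,1,1).

Computing H_k = (kernel of ∂_k) / (image of ∂_{k+1}):

  H_0: rank C_0 − rank ∂_1 = 7 − 6 = 1, and the invariant factors of ∂_1 are all 1, so H_0 ≅ Z.
  H_1: rank ker ∂_1 − rank ∂_2 = (21 − 6) − 13 = 2, and the invariant factors of ∂_2 are all 1, so H_1 ≅ Z^2.
  H_2: rank ker ∂_2 − rank ∂_3 = (14 − 13) − 0 = 1, and there is no ∂_3, so H_2 ≅ Z.

(K is a triangulation of the torus T^2.)

H_0 ≅ Z,  H_1 ≅ Z^2,  H_2 ≅ Z.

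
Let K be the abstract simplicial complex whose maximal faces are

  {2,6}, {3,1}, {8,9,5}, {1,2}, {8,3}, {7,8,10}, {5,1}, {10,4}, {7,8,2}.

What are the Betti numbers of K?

Take the total order 1 < 2 < 3 < 4 < 5 < 6 < 7 < 8 < 9 < 10 on the vertex set. Then K (dimension 2) consists of the simplices:

  0-simplices (10): [1], [2], [3], [4], [5], [6], [7], [8], [9], [10]
  1-simplices (14): [1,2], [1,3], [1,5], [2,6], [2,7], [2,8], [3,8], [4,10], [5,8], [5,9], [7,8], [7,10], [8,9], [8,10]
  2-simplices (3): [2,7,8], [5,8,9], [7,8,10]

Hence C_0 ≅ Z^10, C_1 ≅ Z^14, C_2 ≅ Z^3.

∂_1: C_1 → C_0 sends each edge [p,q] (with p < q) to q − p. For instance
  ∂[3,8] = [8] − [3].
This gives a 10×14 integer matrix of rank 9; reducing to Smith normal form yields diagonal entries (1,1,1,1,1,1,1,1,1).

∂_2: C_2 → C_1 maps a triangle to the signed sum of its edges. For instance
  ∂[5,8,9] = [8,9] − [5,9] + [5,8],
  ∂[7,8,10] = [8,10] − [7,10] + [7,8].
The resulting 14×3 matrix has rank 3, and its Smith normal form has invariant factors (1,1,1).

Computing H_k = (kernel of ∂_k) / (image of ∂_{k+1}):

  H_0: rank C_0 − rank ∂_1 = 10 − 9 = 1, and the invariant factors of ∂_1 are all 1, so H_0 ≅ Z.
  H_1: rank ker ∂_1 − rank ∂_2 = (14 − 9) − 3 = 2, and the invariant factors of ∂_2 are all 1, so H_1 ≅ Z^2.
  H_2: rank ker ∂_2 − rank ∂_3 = (3 − 3) − 0 = 0, and there is no ∂_3, so H_2 ≅ 0.

Hence the Betti numbers are b_0 = 1, b_1 = 2, b_2 = 0.

b_0 = 1, b_1 = 2, b_2 = 0.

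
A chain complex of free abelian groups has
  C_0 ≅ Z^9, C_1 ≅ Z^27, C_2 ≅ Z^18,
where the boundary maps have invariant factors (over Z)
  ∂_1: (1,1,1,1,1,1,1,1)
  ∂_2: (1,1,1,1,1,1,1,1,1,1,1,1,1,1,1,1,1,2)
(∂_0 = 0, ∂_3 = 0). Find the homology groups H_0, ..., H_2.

H_0 ≅ Z,  H_1 ≅ Z ⊕ Z/2,  H_2 = 0.

H_0: b_0 = 9 − 0 − 8 = 1; torsion from ∂_1 factors > 1: none. So H_0 ≅ Z.
H_1: b_1 = 27 − 8 − 18 = 1; torsion from ∂_2 factors > 1: [2]. So H_1 ≅ Z ⊕ Z/2.
H_2: b_2 = 18 − 18 − 0 = 0; torsion from ∂_3 factors > 1: none. So H_2 ≅ 0.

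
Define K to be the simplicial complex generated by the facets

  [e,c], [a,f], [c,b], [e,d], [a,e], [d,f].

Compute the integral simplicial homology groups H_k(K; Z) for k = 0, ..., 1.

Fix the vertex order a < b < c < d < e < f and write every simplex with vertices in increasing order. Then dim K = 1 and the simplices of K are:

  0-simplices (6): a, b, c, d, e, f
  1-simplices (6): ae, af, bc, ce, de, df

giving chain groups C_0 ≅ Z^6, C_1 ≅ Z^6.

Boundary ∂_1: C_1 → C_0 maps an edge to its endpoints' difference, ∂[p,q] = q − p. For instance
  ∂ce = e − c.
The resulting 6×6 matrix has rank 5, and its Smith normal form has invariant factors (1,1,1,1,1).

Reading off H_k = ker ∂_k / im ∂_{k+1}:

  H_0: rank C_0 − rank ∂_1 = 6 − 5 = 1, and the invariant factors of ∂_1 are all 1, so H_0 ≅ Z.
  H_1: rank ker ∂_1 − rank ∂_2 = (6 − 5) − 0 = 1, and there is no ∂_2, so H_1 ≅ Z.

H_0 ≅ Z,  H_1 ≅ Z.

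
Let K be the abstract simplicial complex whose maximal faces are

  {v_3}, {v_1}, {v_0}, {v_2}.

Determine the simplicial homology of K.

H_0 ≅ Z^4.

We work with the vertex ordering v_0 < v_1 < v_2 < v_3. The simplices of K, each written with vertices in increasing order, are:

  0-simplices (4): [v_0], [v_1], [v_2], [v_3]

Hence C_0 ≅ Z^4.

Reading off H_k = ker ∂_k / im ∂_{k+1}:

  H_0: rank C_0 − rank ∂_1 = 4 − 0 = 4, and there is no ∂_1, so H_0 = Z^4.

(K is a triangulation of a set of 4 points.)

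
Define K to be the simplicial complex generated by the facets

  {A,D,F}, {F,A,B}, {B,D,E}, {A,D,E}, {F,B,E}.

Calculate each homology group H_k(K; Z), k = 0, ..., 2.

Order the vertices as A < B < D < E < F. Listing each simplex with vertices in this order, K has dimension 2 with simplices:

  0-simplices (5): A, B, D, E, F
  1-simplices (10): AB, AD, AE, AF, BD, BE, BF, DE, DF, EF
  2-simplices (5): ABF, ADE, ADF, BDE, BEF

giving chain groups C_0 ≅ Z^5, C_1 ≅ Z^10, C_2 ≅ Z^5.

∂_1: C_1 → C_0 maps an edge to its endpoints' difference, ∂[p,q] = q − p. For instance
  ∂DF = F − D.
The 5×10 boundary matrix has rank 4 and Smith normal form diag(1,1,1,1).

Boundary ∂_2: C_2 → C_1 acts by ∂[p,q,r] = [q,r] − [p,r] + [p,q]. For instance
  ∂BDE = DE − BE + BD,
  ∂BEF = EF − BF + BE.
As a 10×5 matrix over Z this has rank 5, with invariant factors (1,1,1,1,1).

From H_k ≅ ker(∂_k) / im(∂_{k+1}) we obtain:

  H_0: rank C_0 − rank ∂_1 = 5 − 4 = 1, and the invariant factors of ∂_1 are all 1, so H_0 = Z.
  H_1: rank ker ∂_1 − rank ∂_2 = (10 − 4) − 5 = 1, and the invariant factors of ∂_2 are all 1, so H_1 = Z.
  H_2: rank ker ∂_2 − rank ∂_3 = (5 − 5) − 0 = 0, and there is no ∂_3, so H_2 = 0.

H_0 = Z,  H_1 = Z,  H_2 = 0.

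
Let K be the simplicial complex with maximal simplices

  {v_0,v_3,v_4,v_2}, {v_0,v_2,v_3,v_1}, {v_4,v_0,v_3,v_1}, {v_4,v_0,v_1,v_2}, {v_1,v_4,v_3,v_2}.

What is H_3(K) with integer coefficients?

H_3 = Z.

Take the total order v_0 < v_1 < v_2 < v_3 < v_4 on the vertex set. Then K (dimension 3) consists of the simplices:

  0-simplices (5): [v_0], [v_1], [v_2], [v_3], [v_4]
  1-simplices (10): [v_0,v_1], [v_0,v_2], [v_0,v_3], [v_0,v_4], [v_1,v_2], [v_1,v_3], [v_1,v_4], [v_2,v_3], [v_2,v_4], [v_3,v_4]
  2-simplices (10): [v_0,v_1,v_2], [v_0,v_1,v_3], [v_0,v_1,v_4], [v_0,v_2,v_3], [v_0,v_2,v_4], [v_0,v_3,v_4], [v_1,v_2,v_3], [v_1,v_2,v_4], [v_1,v_3,v_4], [v_2,v_3,v_4]
  3-simplices (5): [v_0,v_1,v_2,v_3], [v_0,v_1,v_2,v_4], [v_0,v_1,v_3,v_4], [v_0,v_2,v_3,v_4], [v_1,v_2,v_3,v_4]

Hence C_0 ≅ Z^5, C_1 ≅ Z^10, C_2 ≅ Z^10, C_3 ≅ Z^5.

The boundary map ∂_1: C_1 → C_0 maps an edge to its endpoints' difference, ∂[p,q] = q − p.
The 5×10 boundary matrix has rank 4 and Smith normal form diag(1,1,1,1).

Boundary ∂_2: C_2 → C_1 acts by ∂[p,q,r] = [q,r] − [p,r] + [p,q]. For instance
  ∂[v_0,v_1,v_3] = [v_1,v_3] − [v_0,v_3] + [v_0,v_1],
  ∂[v_2,v_3,v_4] = [v_3,v_4] − [v_2,v_4] + [v_2,v_3].
The 10×10 boundary matrix has rank 6 and Smith normal form diag(1,1,1,1,1,1).

Boundary ∂_3: C_3 → C_2 sends each 3-simplex σ to the alternating sum Σ_i (−1)^i (σ with its i-th vertex removed). For instance
  ∂[v_0,v_1,v_3,v_4] = [v_1,v_3,v_4] − [v_0,v_3,v_4] + [v_0,v_1,v_4] − [v_0,v_1,v_3],
  ∂[v_0,v_1,v_2,v_4] = [v_1,v_2,v_4] − [v_0,v_2,v_4] + [v_0,v_1,v_4] − [v_0,v_1,v_2].
As a 10×5 matrix over Z this has rank 4, with invariant factors (1,1,1,1).

From H_k ≅ ker(∂_k) / im(∂_{k+1}) we obtain:

  H_3: rank ker ∂_3 − rank ∂_4 = (5 − 4) − 0 = 1, and there is no ∂_4, so H_3 = Z.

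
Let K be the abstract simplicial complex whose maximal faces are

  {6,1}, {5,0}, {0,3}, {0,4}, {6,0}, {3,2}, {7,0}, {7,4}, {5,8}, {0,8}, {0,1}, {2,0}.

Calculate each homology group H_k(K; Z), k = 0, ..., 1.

H_0 = Z,  H_1 = Z^4.

Take the total order 0 < 1 < 2 < 3 < 4 < 5 < 6 < 7 < 8 on the vertex set. Then K (dimension 1) consists of the simplices:

  0-simplices (9): [0], [1], [2], [3], [4], [5], [6], [7], [8]
  1-simplices (12): [0,1], [0,2], [0,3], [0,4], [0,5], [0,6], [0,7], [0,8], [1,6], [2,3], [4,7], [5,8]

Hence C_0 ≅ Z^9, C_1 ≅ Z^12.

∂_1: C_1 → C_0 maps an edge to its endpoints' difference, ∂[p,q] = q − p. For instance
  ∂[0,3] = [3] − [0].
The resulting 9×12 matrix has rank 8, and its Smith normal form has invariant factors (1,1,1,1,1,1,1,1).

From H_k ≅ ker(∂_k) / im(∂_{k+1}) we obtain:

  H_0: rank C_0 − rank ∂_1 = 9 − 8 = 1, and the invariant factors of ∂_1 are all 1, so H_0 ≅ Z.
  H_1: rank ker ∂_1 − rank ∂_2 = (12 − 8) − 0 = 4, and there is no ∂_2, so H_1 ≅ Z^4.

As a check, the Euler characteristic is 9 − 12 = -3, which agrees with 1 − 4 = -3.
(K is a triangulation of a wedge of 4 circles.)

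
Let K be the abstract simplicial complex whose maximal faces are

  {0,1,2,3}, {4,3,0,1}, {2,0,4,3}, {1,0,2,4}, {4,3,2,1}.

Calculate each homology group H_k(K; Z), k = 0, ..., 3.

H_0 ≅ Z,  H_1 = 0,  H_2 = 0,  H_3 ≅ Z.

We work with the vertex ordering 0 < 1 < 2 < 3 < 4. The simplices of K, each written with vertices in increasing order, are:

  0-simplices (5): [0], [1], [2], [3], [4]
  1-simplices (10): [0,1], [0,2], [0,3], [0,4], [1,2], [1,3], [1,4], [2,3], [2,4], [3,4]
  2-simplices (10): [0,1,2], [0,1,3], [0,1,4], [0,2,3], [0,2,4], [0,3,4], [1,2,3], [1,2,4], [1,3,4], [2,3,4]
  3-simplices (5): [0,1,2,3], [0,1,2,4], [0,1,3,4], [0,2,3,4], [1,2,3,4]

so the chain groups are C_0 ≅ Z^5, C_1 ≅ Z^10, C_2 ≅ Z^10, C_3 ≅ Z^5.

The boundary map ∂_1: C_1 → C_0 is given by ∂[p,q] = [q] − [p].
The 5×10 boundary matrix has rank 4 and Smith normal form diag(1,1,1,1).

Boundary ∂_2: C_2 → C_1 acts by ∂[p,q,r] = [q,r] − [p,r] + [p,q]. For instance
  ∂[0,1,4] = [1,4] − [0,4] + [0,1],
  ∂[0,1,2] = [1,2] − [0,2] + [0,1].
The resulting 10×10 matrix has rank 6, and its Smith normal form has invariant factors (1,1,1,1,1,1).

∂_3: C_3 → C_2 sends each 3-simplex σ to the alternating sum Σ_i (−1)^i (σ with its i-th vertex removed). For instance
  ∂[1,2,3,4] = [2,3,4] − [1,3,4] + [1,2,4] − [1,2,3],
  ∂[0,2,3,4] = [2,3,4] − [0,3,4] + [0,2,4] − [0,2,3].
This gives a 10×5 integer matrix of rank 4; reducing to Smith normal form yields diagonal entries (1,1,1,1).

Reading off H_k = ker ∂_k / im ∂_{k+1}:

  H_0: rank C_0 − rank ∂_1 = 5 − 4 = 1, and the invariant factors of ∂_1 are all 1, so H_0 ≅ Z.
  H_1: rank ker ∂_1 − rank ∂_2 = (10 − 4) − 6 = 0, and the invariant factors of ∂_2 are all 1, so H_1 ≅ 0.
  H_2: rank ker ∂_2 − rank ∂_3 = (10 − 6) − 4 = 0, and the invariant factors of ∂_3 are all 1, so H_2 ≅ 0.
  H_3: rank ker ∂_3 − rank ∂_4 = (5 − 4) − 0 = 1, and there is no ∂_4, so H_3 ≅ Z.

(K is a triangulation of the 3-sphere S^3.)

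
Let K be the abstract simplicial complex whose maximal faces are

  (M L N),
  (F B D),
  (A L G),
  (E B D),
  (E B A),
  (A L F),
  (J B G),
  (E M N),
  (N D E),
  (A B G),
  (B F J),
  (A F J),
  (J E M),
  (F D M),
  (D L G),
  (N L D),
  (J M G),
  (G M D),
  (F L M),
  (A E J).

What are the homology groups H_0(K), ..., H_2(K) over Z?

Take the total order A < B < D < E < F < G < J < L < M < N on the vertex set. Then K (dimension 2) consists of the simplices:

  0-simplices (10): A, B, D, E, F, G, J, L, M, N
  1-simplices (30): AB, AE, AF, AG, AJ, AL, BD, BE, BF, BG, BJ, DE, DF, DG, DL, DM, DN, EJ, EM, EN, FJ, FL, FM, GJ, GL, GM, JM, LM, LN, MN
  2-simplices (20): ABE, ABG, AEJ, AFJ, AFL, AGL, BDE, BDF, BFJ, BGJ, DEN, DFM, DGL, DGM, DLN, EJM, EMN, FLM, GJM, LMN

Hence C_0 ≅ Z^10, C_1 ≅ Z^30, C_2 ≅ Z^20.

∂_1: C_1 → C_0 maps an edge to its endpoints' difference, ∂[p,q] = q − p. For instance
  ∂GL = L − G.
The 10×30 boundary matrix has rank 9 and Smith normal form diag(1,1,1,1,1,1,1,1,1).

Boundary ∂_2: C_2 → C_1 sends each 2-simplex [p,q,r] to [q,r] − [p,r] + [p,q]. For instance
  ∂ABG = BG − AG + AB,
  ∂BDE = DE − BE + BD.
As a 30×20 matrix over Z this has rank 20, with invariant factors (1,1,1,1,1,1,1,1,1,1,1,1,1,1,1,1,1,1,1,2).

Reading off H_k = ker ∂_k / im ∂_{k+1}:

  H_0: rank C_0 − rank ∂_1 = 10 − 9 = 1, and the invariant factors of ∂_1 are all 1, so H_0 ≅ Z.
  H_1: rank ker ∂_1 − rank ∂_2 = (30 − 9) − 20 = 1, and ∂_2 has invariant factor 2 > 1, so H_1 ≅ Z ⊕ Z/2Z.
  H_2: rank ker ∂_2 − rank ∂_3 = (20 − 20) − 0 = 0, and there is no ∂_3, so H_2 ≅ 0.

(K is a triangulation of the Klein bottle.)

H_0 ≅ Z,  H_1 ≅ Z ⊕ Z/2Z,  H_2 = 0.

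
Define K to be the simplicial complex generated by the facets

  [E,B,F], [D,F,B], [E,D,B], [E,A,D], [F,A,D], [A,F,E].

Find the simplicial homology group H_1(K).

K has 5 vertices, 9 edges, 6 triangles.
rank ∂_1 = 4, rank ∂_2 = 5 ⇒ b_1 = 9 − 4 − 5 = 0; all invariant factors of ∂_2 are 1 so no torsion. So H_1 = 0.

H_1 ≅ 0.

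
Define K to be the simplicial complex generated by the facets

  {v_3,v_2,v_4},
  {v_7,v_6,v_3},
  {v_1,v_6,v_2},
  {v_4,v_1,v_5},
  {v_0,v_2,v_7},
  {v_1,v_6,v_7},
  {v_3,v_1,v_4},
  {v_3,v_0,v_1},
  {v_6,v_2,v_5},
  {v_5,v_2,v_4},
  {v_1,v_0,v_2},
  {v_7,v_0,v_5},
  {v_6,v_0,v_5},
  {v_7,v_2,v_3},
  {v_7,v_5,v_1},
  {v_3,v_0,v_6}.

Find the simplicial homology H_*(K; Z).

Take the total order v_0 < v_1 < v_2 < v_3 < v_4 < v_5 < v_6 < v_7 on the vertex set. Then K (dimension 2) consists of the simplices:

  0-simplices (8): [v_0], [v_1], [v_2], [v_3], [v_4], [v_5], [v_6], [v_7]
  1-simplices (24): (24 of them)
  2-simplices (16): (16 of them)

so the chain groups are C_0 ≅ Z^8, C_1 ≅ Z^24, C_2 ≅ Z^16.

The boundary map ∂_1: C_1 → C_0 sends each edge [p,q] (with p < q) to q − p.
As a 8×24 matrix over Z this has rank 7, with invariant factors (1,1,1,1,1,1,1).

∂_2: C_2 → C_1 acts by ∂[p,q,r] = [q,r] − [p,r] + [p,q]. For instance
  ∂[v_1,v_6,v_7] = [v_6,v_7] − [v_1,v_7] + [v_1,v_6],
  ∂[v_2,v_4,v_5] = [v_4,v_5] − [v_2,v_5] + [v_2,v_4].
This gives a 24×16 integer matrix of rank 15; reducing to Smith normal form yields diagonal entries (1,1,1,1,1,1,1,1,1,1,1,1,1,1,1).

Now H_k = ker ∂_k / im ∂_{k+1}, so:

  H_0: rank C_0 − rank ∂_1 = 8 − 7 = 1, and the invariant factors of ∂_1 are all 1, so H_0 ≅ Z.
  H_1: rank ker ∂_1 − rank ∂_2 = (24 − 7) − 15 = 2, and the invariant factors of ∂_2 are all 1, so H_1 ≅ Z^2.
  H_2: rank ker ∂_2 − rank ∂_3 = (16 − 15) − 0 = 1, and there is no ∂_3, so H_2 ≅ Z.

(K is a triangulation of the torus T^2.)

H_0 = Z,  H_1 = Z^2,  H_2 = Z.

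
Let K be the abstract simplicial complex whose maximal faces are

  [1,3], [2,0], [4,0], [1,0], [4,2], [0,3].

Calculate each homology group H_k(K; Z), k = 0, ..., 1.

H_0 = Z,  H_1 = Z^2.

We work with the vertex ordering 0 < 1 < 2 < 3 < 4. The simplices of K, each written with vertices in increasing order, are:

  0-simplices (5): [0], [1], [2], [3], [4]
  1-simplices (6): [0,1], [0,2], [0,3], [0,4], [1,3], [2,4]

so the chain groups are C_0 ≅ Z^5, C_1 ≅ Z^6.

∂_1: C_1 → C_0 sends each edge [p,q] (with p < q) to q − p.
As a 5×6 matrix over Z this has rank 4, with invariant factors (1,1,1,1).

Reading off H_k = ker ∂_k / im ∂_{k+1}:

  H_0: rank C_0 − rank ∂_1 = 5 − 4 = 1, and the invariant factors of ∂_1 are all 1, so H_0 = Z.
  H_1: rank ker ∂_1 − rank ∂_2 = (6 − 4) − 0 = 2, and there is no ∂_2, so H_1 = Z^2.

(K is a triangulation of a wedge of 2 circles.)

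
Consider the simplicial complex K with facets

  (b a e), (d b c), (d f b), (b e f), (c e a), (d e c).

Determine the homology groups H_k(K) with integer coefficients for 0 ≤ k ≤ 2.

Take the total order a < b < c < d < e < f on the vertex set. Then K (dimension 2) consists of the simplices:

  0-simplices (6): a, b, c, d, e, f
  1-simplices (12): ab, ac, ae, bc, bd, be, bf, cd, ce, de, df, ef
  2-simplices (6): abe, ace, bcd, bdf, bef, cde

giving chain groups C_0 ≅ Z^6, C_1 ≅ Z^12, C_2 ≅ Z^6.

∂_1: C_1 → C_0 sends each edge [p,q] (with p < q) to q − p. For instance
  ∂ab = b − a.
The resulting 6×12 matrix has rank 5, and its Smith normal form has invariant factors (1,1,1,1,1).

Boundary ∂_2: C_2 → C_1 sends each 2-simplex [p,q,r] to [q,r] − [p,r] + [p,q]. For instance
  ∂bef = ef − bf + be,
  ∂bcd = cd − bd + bc.
The 12×6 boundary matrix has rank 6 and Smith normal form diag(1,1,1,1,1,1).

Reading off H_k = ker ∂_k / im ∂_{k+1}:

  H_0: rank C_0 − rank ∂_1 = 6 − 5 = 1, and the invariant factors of ∂_1 are all 1, so H_0 = Z.
  H_1: rank ker ∂_1 − rank ∂_2 = (12 − 5) − 6 = 1, and the invariant factors of ∂_2 are all 1, so H_1 = Z.
  H_2: rank ker ∂_2 − rank ∂_3 = (6 − 6) − 0 = 0, and there is no ∂_3, so H_2 = 0.

H_0 ≅ Z,  H_1 ≅ Z,  H_2 = 0.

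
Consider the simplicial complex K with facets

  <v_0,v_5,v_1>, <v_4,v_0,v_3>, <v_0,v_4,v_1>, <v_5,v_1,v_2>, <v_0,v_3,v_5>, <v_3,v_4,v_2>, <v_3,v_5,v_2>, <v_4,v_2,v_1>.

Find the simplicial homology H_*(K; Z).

Fix the vertex order v_0 < v_1 < v_2 < v_3 < v_4 < v_5 and write every simplex with vertices in increasing order. Then dim K = 2 and the simplices of K are:

  0-simplices (6): [v_0], [v_1], [v_2], [v_3], [v_4], [v_5]
  1-simplices (12): [v_0,v_1], [v_0,v_3], [v_0,v_4], [v_0,v_5], [v_1,v_2], [v_1,v_4], [v_1,v_5], [v_2,v_3], [v_2,v_4], [v_2,v_5], [v_3,v_4], [v_3,v_5]
  2-simplices (8): [v_0,v_1,v_4], [v_0,v_1,v_5], [v_0,v_3,v_4], [v_0,v_3,v_5], [v_1,v_2,v_4], [v_1,v_2,v_5], [v_2,v_3,v_4], [v_2,v_3,v_5]

so the chain groups are C_0 ≅ Z^6, C_1 ≅ Z^12, C_2 ≅ Z^8.

The boundary map ∂_1: C_1 → C_0 is given by ∂[p,q] = [q] − [p].
As a 6×12 matrix over Z this has rank 5, with invariant factors (1,1,1,1,1).

The boundary map ∂_2: C_2 → C_1 acts by ∂[p,q,r] = [q,r] − [p,r] + [p,q]. For instance
  ∂[v_1,v_2,v_4] = [v_2,v_4] − [v_1,v_4] + [v_1,v_2],
  ∂[v_0,v_1,v_4] = [v_1,v_4] − [v_0,v_4] + [v_0,v_1].
This gives a 12×8 integer matrix of rank 7; reducing to Smith normal form yields diagonal entries (1,1,1,1,1,1,1).

Computing H_k = (kernel of ∂_k) / (image of ∂_{k+1}):

  H_0: rank C_0 − rank ∂_1 = 6 − 5 = 1, and the invariant factors of ∂_1 are all 1, so H_0 ≅ Z.
  H_1: rank ker ∂_1 − rank ∂_2 = (12 − 5) − 7 = 0, and the invariant factors of ∂_2 are all 1, so H_1 ≅ 0.
  H_2: rank ker ∂_2 − rank ∂_3 = (8 − 7) − 0 = 1, and there is no ∂_3, so H_2 ≅ Z.

(K is a triangulation of the 2-sphere S^2.)

H_0 = Z,  H_1 = 0,  H_2 = Z.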